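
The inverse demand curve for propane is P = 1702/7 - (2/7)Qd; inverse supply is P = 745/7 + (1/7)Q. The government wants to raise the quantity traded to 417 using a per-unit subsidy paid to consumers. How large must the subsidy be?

At Q = 417, from the demand curve buyers pay Pb = 1702/7 − (2/7)·417 = 124; from the supply curve sellers need Ps = 745/7 + (1/7)·417 = 166.
The subsidy must fill the gap: s = Ps − Pb = 166 − 124 = 42.

Required subsidy s = 42 per unit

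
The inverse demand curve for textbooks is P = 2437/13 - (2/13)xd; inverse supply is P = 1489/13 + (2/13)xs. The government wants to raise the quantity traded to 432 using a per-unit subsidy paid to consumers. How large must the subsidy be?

At x = 432, from the demand curve buyers pay Pb = 2437/13 − (2/13)·432 = 121; from the supply curve sellers need Ps = 1489/13 + (2/13)·432 = 181.
The subsidy must fill the gap: s = Ps − Pb = 181 − 121 = 60.

Required subsidy s = 60 per unit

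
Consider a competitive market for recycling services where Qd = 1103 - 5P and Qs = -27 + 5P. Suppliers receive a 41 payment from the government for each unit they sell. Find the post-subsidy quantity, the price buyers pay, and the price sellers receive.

Q' = 640.5; buyers pay 92.5; sellers receive 133.5

Pre-subsidy: 1103 - 5P = -27 + 5P gives P* = 113, Q* = 538.
With the subsidy, sellers receive Ps = Pb + 41 for each unit, where Pb is the price buyers pay.
Supply in terms of Pb becomes Qs = -27 + 5(Pb + 41) = 178 + 5Pb. Setting this equal to demand: 1103 - 5Pb = 178 + 5Pb, so Pb = 92.5.
Sellers receive Ps = 92.5 + 41 = 133.5; Q' = 1103 − 5·92.5 = 640.5.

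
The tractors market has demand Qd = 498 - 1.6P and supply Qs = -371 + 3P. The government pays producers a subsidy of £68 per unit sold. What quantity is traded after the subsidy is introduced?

Pre-subsidy: 498 - 1.6P = -371 + 3P gives P* = 4345/23, Q* = 4502/23.
With the subsidy, sellers receive Ps = Pb + 68 for each unit, where Pb is the price buyers pay.
Supply in terms of Pb becomes Qs = -371 + 3(Pb + 68) = -167 + 3Pb. Setting this equal to demand: 498 - 1.6Pb = -167 + 3Pb, so Pb = 3325/23.
Sellers receive Ps = 3325/23 + 68 = 4889/23; Q' = 498 − 1.6·(3325/23) = 6134/23.

Q' = 6134/23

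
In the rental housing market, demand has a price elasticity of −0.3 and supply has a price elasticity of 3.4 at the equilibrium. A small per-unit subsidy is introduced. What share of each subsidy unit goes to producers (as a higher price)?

Producer share = 3/37

For a small subsidy around the equilibrium, the benefit split depends on the relative slopes, which at a point are proportional to the elasticities.
Buyer share = εs/(εs + |εd|) = 3.4/(3.4 + 0.3) = 34/37; seller share = |εd|/(εs + |εd|) = 3/37.
So producers capture 3/37 of the subsidy.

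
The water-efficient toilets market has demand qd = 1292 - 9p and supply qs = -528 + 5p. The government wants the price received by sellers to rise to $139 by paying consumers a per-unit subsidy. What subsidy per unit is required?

Required subsidy s = $14 per unit

At a seller price of 139, quantity supplied is -528 + 5·139 = 167.
Buyers absorb 167 only when they pay pb with 1292 − 9·pb = 167, i.e. pb = 125.
s = ps − pb = 139 − 125 = 14.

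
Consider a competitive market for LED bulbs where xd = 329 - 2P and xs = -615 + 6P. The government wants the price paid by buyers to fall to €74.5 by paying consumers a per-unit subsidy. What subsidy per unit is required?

Required subsidy s = €58 per unit

At a buyer price of 74.5, quantity demanded is 329 − 2·74.5 = 180.
Sellers supply 180 only when they receive Ps with -615 + 6·Ps = 180, i.e. Ps = 132.5.
s = Ps − Pb = 132.5 − 74.5 = 58.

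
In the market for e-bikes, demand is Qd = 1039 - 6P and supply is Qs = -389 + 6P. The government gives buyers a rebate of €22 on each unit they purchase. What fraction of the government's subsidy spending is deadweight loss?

Pre-subsidy: 1039 - 6P = -389 + 6P gives P* = 119, Q* = 325.
With the rebate, buyers effectively pay Pb = Ps − 22, where Ps is the price sellers receive.
Demand in terms of Ps becomes Qd = 1039 − 6(Ps − 22) = 1171 - 6Ps. Setting this equal to supply: 1171 - 6Ps = -389 + 6Ps, so Ps = 130.
Buyers pay Pb = 130 − 22 = 108; Q' = -389 + 6·130 = 391.
ΔCS = ½(325 + 391)(119 − 108) = 3938; ΔPS = ½(325 + 391)(130 − 119) = 3938.
Government spending = 22 × 391 = 8602.
DWL = ½ × 22 × (391 − 325) = 726; fraction = 726 / 8602 = 33/391.

DWL / government spending = 33/391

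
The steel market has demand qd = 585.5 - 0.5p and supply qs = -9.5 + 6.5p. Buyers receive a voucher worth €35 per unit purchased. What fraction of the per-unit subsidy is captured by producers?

Pre-subsidy: 585.5 - 0.5p = -9.5 + 6.5p gives p* = 85, q* = 543.
With the rebate, buyers effectively pay pb = ps − 35, where ps is the price sellers receive.
Demand in terms of ps becomes qd = 585.5 − 0.5(ps − 35) = 603 - 0.5ps. Setting this equal to supply: 603 - 0.5ps = -9.5 + 6.5ps, so ps = 87.5.
Buyers pay pb = 87.5 − 35 = 52.5; q' = -9.5 + 6.5·87.5 = 559.25.
Buyers' price falls by p* − pb = 85 − 52.5 = 32.5; sellers' price rises by ps − p* = 87.5 − 85 = 2.5.
So producers capture 2.5/35 = 1/14 of each unit of subsidy.

Producer share = 1/14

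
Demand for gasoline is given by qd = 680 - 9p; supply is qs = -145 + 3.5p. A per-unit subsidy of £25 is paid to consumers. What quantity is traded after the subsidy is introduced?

q' = 149

Pre-subsidy: 680 - 9p = -145 + 3.5p gives p* = 66, q* = 86.
With the rebate, buyers effectively pay pb = ps − 25, where ps is the price sellers receive.
Demand in terms of ps becomes qd = 680 − 9(ps − 25) = 905 - 9ps. Setting this equal to supply: 905 - 9ps = -145 + 3.5ps, so ps = 84.
Buyers pay pb = 84 − 25 = 59; q' = -145 + 3.5·84 = 149.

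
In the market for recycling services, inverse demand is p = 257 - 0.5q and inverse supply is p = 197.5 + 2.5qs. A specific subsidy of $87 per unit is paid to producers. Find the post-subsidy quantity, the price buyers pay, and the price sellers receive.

q' = 293/6; buyers pay 2791/12; sellers receive 3835/12

Pre-subsidy: 257 - 0.5q = 197.5 + 2.5q gives q* = 119/6 and p* = 2965/12.
With the subsidy, sellers receive ps = pb + 87 for each unit, where pb is the price buyers pay.
On the curves, pb = 257 - 0.5q and ps = 197.5 + 2.5q; the wedge ps − pb = 87 gives 197.5 + 2.5q − (257 - 0.5q) = 87, so q' = 293/6.
Then pb = 257 − 0.5·(293/6) = 2791/12 and ps = 197.5 + 2.5·(293/6) = 3835/12.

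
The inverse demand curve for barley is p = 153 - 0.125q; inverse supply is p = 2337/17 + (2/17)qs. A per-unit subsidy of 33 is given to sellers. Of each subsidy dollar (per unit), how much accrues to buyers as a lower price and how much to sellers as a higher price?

Buyers gain 17 per unit; sellers gain 16 per unit

Pre-subsidy: 153 - 0.125q = 2337/17 + (2/17)q gives q* = 64 and p* = 145.
With the subsidy, sellers receive ps = pb + 33 for each unit, where pb is the price buyers pay.
On the curves, pb = 153 - 0.125q and ps = 2337/17 + (2/17)q; the wedge ps − pb = 33 gives 2337/17 + (2/17)q − (153 - 0.125q) = 33, so q' = 200.
Then pb = 153 − 0.125·200 = 128 and ps = 2337/17 + (2/17)·200 = 161.
Buyers' price falls by p* − pb = 145 − 128 = 17; sellers' price rises by ps − p* = 161 − 145 = 16.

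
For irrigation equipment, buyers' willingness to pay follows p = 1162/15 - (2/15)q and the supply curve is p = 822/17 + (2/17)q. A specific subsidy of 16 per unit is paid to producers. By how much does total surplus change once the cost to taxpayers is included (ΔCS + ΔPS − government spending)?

Net change in total surplus = -510

Pre-subsidy: 1162/15 - (2/15)q = 822/17 + (2/17)q gives q* = 116 and p* = 62.
With the subsidy, sellers receive ps = pb + 16 for each unit, where pb is the price buyers pay.
On the curves, pb = 1162/15 - (2/15)q and ps = 822/17 + (2/17)q; the wedge ps − pb = 16 gives 822/17 + (2/17)q − (1162/15 - (2/15)q) = 16, so q' = 179.75.
Then pb = 1162/15 − (2/15)·179.75 = 53.5 and ps = 822/17 + (2/17)·179.75 = 69.5.
ΔCS = ½(116 + 179.75)(62 − 53.5) = 1256.9375; ΔPS = ½(116 + 179.75)(69.5 − 62) = 1109.0625.
Government spending = 16 × 179.75 = 2876.
Net change = 1256.9375 + 1109.0625 − 2876 = -510. The loss equals the DWL triangle ½·16·63.75.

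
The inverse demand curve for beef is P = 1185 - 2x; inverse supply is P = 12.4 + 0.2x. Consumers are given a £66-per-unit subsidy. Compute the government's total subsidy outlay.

Government cost = £37158

Pre-subsidy: 1185 - 2x = 12.4 + 0.2x gives x* = 533 and P* = 119.
With the rebate, buyers effectively pay Pb = Ps − 66, where Ps is the price sellers receive.
On the curves, Pb = 1185 - 2x and Ps = 12.4 + 0.2x; the wedge Ps − Pb = 66 gives 12.4 + 0.2x − (1185 - 2x) = 66, so x' = 563.
Then Pb = 1185 − 2·563 = 59 and Ps = 12.4 + 0.2·563 = 125.
Government outlay = subsidy × quantity = 66 × 563 = 37158.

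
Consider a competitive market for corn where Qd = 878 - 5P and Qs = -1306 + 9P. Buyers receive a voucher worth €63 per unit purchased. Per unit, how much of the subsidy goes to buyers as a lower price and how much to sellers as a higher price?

Buyers gain €40.5 per unit; sellers gain €22.5 per unit

Pre-subsidy: 878 - 5P = -1306 + 9P gives P* = 156, Q* = 98.
With the rebate, buyers effectively pay Pb = Ps − 63, where Ps is the price sellers receive.
Demand in terms of Ps becomes Qd = 878 − 5(Ps − 63) = 1193 - 5Ps. Setting this equal to supply: 1193 - 5Ps = -1306 + 9Ps, so Ps = 178.5.
Buyers pay Pb = 178.5 − 63 = 115.5; Q' = -1306 + 9·178.5 = 300.5.
Buyers' price falls by P* − Pb = 156 − 115.5 = 40.5; sellers' price rises by Ps − P* = 178.5 − 156 = 22.5.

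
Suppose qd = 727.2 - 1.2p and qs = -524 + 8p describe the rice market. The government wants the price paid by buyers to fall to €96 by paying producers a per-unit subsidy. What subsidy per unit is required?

At a buyer price of 96, quantity demanded is 727.2 − 1.2·96 = 612.
Sellers supply 612 only when they receive ps with -524 + 8·ps = 612, i.e. ps = 142.
s = ps − pb = 142 − 96 = 46.

Required subsidy s = €46 per unit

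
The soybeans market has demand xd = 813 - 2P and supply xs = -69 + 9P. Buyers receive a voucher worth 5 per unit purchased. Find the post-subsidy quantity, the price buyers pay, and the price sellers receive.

x' = 7269/11; buyers pay 837/11; sellers receive 892/11

Pre-subsidy: 813 - 2P = -69 + 9P gives P* = 882/11, x* = 7179/11.
With the rebate, buyers effectively pay Pb = Ps − 5, where Ps is the price sellers receive.
Demand in terms of Ps becomes xd = 813 − 2(Ps − 5) = 823 - 2Ps. Setting this equal to supply: 823 - 2Ps = -69 + 9Ps, so Ps = 892/11.
Buyers pay Pb = 892/11 − 5 = 837/11; x' = -69 + 9·(892/11) = 7269/11.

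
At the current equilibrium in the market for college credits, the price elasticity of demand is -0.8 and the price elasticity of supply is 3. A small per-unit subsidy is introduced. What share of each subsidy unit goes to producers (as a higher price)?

Producer share = 4/19

For a small subsidy around the equilibrium, the benefit split depends on the relative slopes, which at a point are proportional to the elasticities.
Buyer share = εs/(εs + |εd|) = 3/(3 + 0.8) = 15/19; seller share = |εd|/(εs + |εd|) = 4/19.
So producers capture 4/19 of the subsidy.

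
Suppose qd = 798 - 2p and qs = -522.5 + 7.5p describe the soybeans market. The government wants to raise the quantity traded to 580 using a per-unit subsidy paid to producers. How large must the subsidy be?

At q = 580, invert demand for the buyer price: pb = (798 − 580)/2 = 109; invert supply for the seller price: ps = (580 − (-522.5))/7.5 = 147.
The subsidy must fill the gap: s = ps − pb = 147 − 109 = 38.

Required subsidy s = 38 per unit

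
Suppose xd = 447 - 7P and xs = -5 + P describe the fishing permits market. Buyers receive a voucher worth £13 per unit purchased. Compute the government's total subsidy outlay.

Pre-subsidy: 447 - 7P = -5 + P gives P* = 56.5, x* = 51.5.
With the rebate, buyers effectively pay Pb = Ps − 13, where Ps is the price sellers receive.
Demand in terms of Ps becomes xd = 447 − 7(Ps − 13) = 538 - 7Ps. Setting this equal to supply: 538 - 7Ps = -5 + Ps, so Ps = 67.875.
Buyers pay Pb = 67.875 − 13 = 54.875; x' = -5 + 1·67.875 = 62.875.
Government outlay = subsidy × quantity = 13 × 62.875 = 817.375.

Government cost = £817.375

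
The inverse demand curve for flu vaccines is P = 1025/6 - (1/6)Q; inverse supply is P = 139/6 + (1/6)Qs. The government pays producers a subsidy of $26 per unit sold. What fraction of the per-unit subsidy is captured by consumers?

Pre-subsidy: 1025/6 - (1/6)Q = 139/6 + (1/6)Q gives Q* = 443 and P* = 97.
With the subsidy, sellers receive Ps = Pb + 26 for each unit, where Pb is the price buyers pay.
On the curves, Pb = 1025/6 - (1/6)Q and Ps = 139/6 + (1/6)Q; the wedge Ps − Pb = 26 gives 139/6 + (1/6)Q − (1025/6 - (1/6)Q) = 26, so Q' = 521.
Then Pb = 1025/6 − (1/6)·521 = 84 and Ps = 139/6 + (1/6)·521 = 110.
Buyers' price falls by P* − Pb = 97 − 84 = 13; sellers' price rises by Ps − P* = 110 − 97 = 13.
So consumers capture 13/26 = 0.5 of each unit of subsidy.

Consumer share = 0.5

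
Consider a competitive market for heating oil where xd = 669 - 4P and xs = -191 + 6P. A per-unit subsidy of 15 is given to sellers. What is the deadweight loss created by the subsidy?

Deadweight loss = 270

Pre-subsidy: 669 - 4P = -191 + 6P gives P* = 86, x* = 325.
With the subsidy, sellers receive Ps = Pb + 15 for each unit, where Pb is the price buyers pay.
Supply in terms of Pb becomes xs = -191 + 6(Pb + 15) = -101 + 6Pb. Setting this equal to demand: 669 - 4Pb = -101 + 6Pb, so Pb = 77.
Sellers receive Ps = 77 + 15 = 92; x' = 669 − 4·77 = 361.
The subsidy expands output by 361 − 325 = 36 past the efficient level; on those units the gap between marginal cost and willingness to pay runs from 0 up to 15.
DWL = ½ × 15 × 36 = 270.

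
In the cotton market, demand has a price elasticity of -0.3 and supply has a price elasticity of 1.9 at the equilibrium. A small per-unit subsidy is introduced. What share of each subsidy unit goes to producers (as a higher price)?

Producer share = 3/22

For a small subsidy around the equilibrium, the benefit split depends on the relative slopes, which at a point are proportional to the elasticities.
Buyer share = εs/(εs + |εd|) = 1.9/(1.9 + 0.3) = 19/22; seller share = |εd|/(εs + |εd|) = 3/22.
So producers capture 3/22 of the subsidy.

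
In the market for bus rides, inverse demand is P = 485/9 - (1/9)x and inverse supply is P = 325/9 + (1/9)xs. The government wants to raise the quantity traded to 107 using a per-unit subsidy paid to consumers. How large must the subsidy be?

Required subsidy s = 6 per unit

At x = 107, from the demand curve buyers pay Pb = 485/9 − (1/9)·107 = 42; from the supply curve sellers need Ps = 325/9 + (1/9)·107 = 48.
The subsidy must fill the gap: s = Ps − Pb = 48 − 42 = 6.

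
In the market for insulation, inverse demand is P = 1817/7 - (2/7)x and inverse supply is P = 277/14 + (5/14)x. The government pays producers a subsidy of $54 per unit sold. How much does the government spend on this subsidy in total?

Pre-subsidy: 1817/7 - (2/7)x = 277/14 + (5/14)x gives x* = 373 and P* = 153.
With the subsidy, sellers receive Ps = Pb + 54 for each unit, where Pb is the price buyers pay.
On the curves, Pb = 1817/7 - (2/7)x and Ps = 277/14 + (5/14)x; the wedge Ps − Pb = 54 gives 277/14 + (5/14)x − (1817/7 - (2/7)x) = 54, so x' = 457.
Then Pb = 1817/7 − (2/7)·457 = 129 and Ps = 277/14 + (5/14)·457 = 183.
Government outlay = subsidy × quantity = 54 × 457 = 24678.

Government cost = $24678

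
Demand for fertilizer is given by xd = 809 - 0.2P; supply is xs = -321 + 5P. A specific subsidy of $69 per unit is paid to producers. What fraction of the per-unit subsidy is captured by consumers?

Pre-subsidy: 809 - 0.2P = -321 + 5P gives P* = 2825/13, x* = 9952/13.
With the subsidy, sellers receive Ps = Pb + 69 for each unit, where Pb is the price buyers pay.
Supply in terms of Pb becomes xs = -321 + 5(Pb + 69) = 24 + 5Pb. Setting this equal to demand: 809 - 0.2Pb = 24 + 5Pb, so Pb = 3925/26.
Sellers receive Ps = 3925/26 + 69 = 5719/26; x' = 809 − 0.2·(3925/26) = 20249/26.
Buyers' price falls by P* − Pb = 2825/13 − 3925/26 = 1725/26; sellers' price rises by Ps − P* = 5719/26 − 2825/13 = 69/26.
So consumers capture (1725/26)/69 = 25/26 of each unit of subsidy.

Consumer share = 25/26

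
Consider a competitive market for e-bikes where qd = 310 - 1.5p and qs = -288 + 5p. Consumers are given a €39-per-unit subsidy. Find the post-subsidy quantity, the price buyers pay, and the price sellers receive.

q' = 217; buyers pay €62; sellers receive €101

Pre-subsidy: 310 - 1.5p = -288 + 5p gives p* = 92, q* = 172.
With the rebate, buyers effectively pay pb = ps − 39, where ps is the price sellers receive.
Demand in terms of ps becomes qd = 310 − 1.5(ps − 39) = 368.5 - 1.5ps. Setting this equal to supply: 368.5 - 1.5ps = -288 + 5ps, so ps = 101.
Buyers pay pb = 101 − 39 = 62; q' = -288 + 5·101 = 217.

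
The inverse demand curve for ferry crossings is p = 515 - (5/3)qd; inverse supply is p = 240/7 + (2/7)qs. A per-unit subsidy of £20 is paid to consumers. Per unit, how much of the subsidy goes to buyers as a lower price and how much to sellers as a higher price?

Buyers gain 700/41 per unit; sellers gain 120/41 per unit

Pre-subsidy: 515 - (5/3)q = 240/7 + (2/7)q gives q* = 10095/41 and p* = 4290/41.
With the rebate, buyers effectively pay pb = ps − 20, where ps is the price sellers receive.
On the curves, pb = 515 - (5/3)q and ps = 240/7 + (2/7)q; the wedge ps − pb = 20 gives 240/7 + (2/7)q − (515 - (5/3)q) = 20, so q' = 10515/41.
Then pb = 515 − (5/3)·(10515/41) = 3590/41 and ps = 240/7 + (2/7)·(10515/41) = 4410/41.
Buyers' price falls by p* − pb = 4290/41 − 3590/41 = 700/41; sellers' price rises by ps − p* = 4410/41 − 4290/41 = 120/41.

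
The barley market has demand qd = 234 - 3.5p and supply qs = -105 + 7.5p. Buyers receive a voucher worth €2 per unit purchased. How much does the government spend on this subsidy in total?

Government cost = 2880/11

Pre-subsidy: 234 - 3.5p = -105 + 7.5p gives p* = 339/11, q* = 2775/22.
With the rebate, buyers effectively pay pb = ps − 2, where ps is the price sellers receive.
Demand in terms of ps becomes qd = 234 − 3.5(ps − 2) = 241 - 3.5ps. Setting this equal to supply: 241 - 3.5ps = -105 + 7.5ps, so ps = 346/11.
Buyers pay pb = 346/11 − 2 = 324/11; q' = -105 + 7.5·(346/11) = 1440/11.
Government outlay = subsidy × quantity = 2 × 1440/11 = 2880/11.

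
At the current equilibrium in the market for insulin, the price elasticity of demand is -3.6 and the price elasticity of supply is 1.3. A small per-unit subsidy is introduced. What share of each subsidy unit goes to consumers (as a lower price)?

Consumer share = 13/49

For a small subsidy around the equilibrium, the benefit split depends on the relative slopes, which at a point are proportional to the elasticities.
Buyer share = εs/(εs + |εd|) = 1.3/(1.3 + 3.6) = 13/49; seller share = |εd|/(εs + |εd|) = 36/49.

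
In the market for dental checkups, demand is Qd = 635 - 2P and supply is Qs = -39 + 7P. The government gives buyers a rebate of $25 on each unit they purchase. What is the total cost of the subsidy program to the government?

Pre-subsidy: 635 - 2P = -39 + 7P gives P* = 674/9, Q* = 4367/9.
With the rebate, buyers effectively pay Pb = Ps − 25, where Ps is the price sellers receive.
Demand in terms of Ps becomes Qd = 635 − 2(Ps − 25) = 685 - 2Ps. Setting this equal to supply: 685 - 2Ps = -39 + 7Ps, so Ps = 724/9.
Buyers pay Pb = 724/9 − 25 = 499/9; Q' = -39 + 7·(724/9) = 4717/9.
Government outlay = subsidy × quantity = 25 × 4717/9 = 117925/9.

Government cost = 117925/9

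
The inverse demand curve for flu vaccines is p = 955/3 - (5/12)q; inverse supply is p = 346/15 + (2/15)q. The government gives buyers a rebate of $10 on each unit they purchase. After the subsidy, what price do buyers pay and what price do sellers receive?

Buyers pay 8620/99; sellers receive 9610/99

Pre-subsidy: 955/3 - (5/12)q = 346/15 + (2/15)q gives q* = 17716/33 and p* = 9370/99.
With the rebate, buyers effectively pay pb = ps − 10, where ps is the price sellers receive.
On the curves, pb = 955/3 - (5/12)q and ps = 346/15 + (2/15)q; the wedge ps − pb = 10 gives 346/15 + (2/15)q − (955/3 - (5/12)q) = 10, so q' = 18316/33.
Then pb = 955/3 − (5/12)·(18316/33) = 8620/99 and ps = 346/15 + (2/15)·(18316/33) = 9610/99.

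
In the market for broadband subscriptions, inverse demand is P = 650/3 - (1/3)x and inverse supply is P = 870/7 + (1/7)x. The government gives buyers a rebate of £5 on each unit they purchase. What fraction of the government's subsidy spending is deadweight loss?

Pre-subsidy: 650/3 - (1/3)x = 870/7 + (1/7)x gives x* = 194 and P* = 152.
With the rebate, buyers effectively pay Pb = Ps − 5, where Ps is the price sellers receive.
On the curves, Pb = 650/3 - (1/3)x and Ps = 870/7 + (1/7)x; the wedge Ps − Pb = 5 gives 870/7 + (1/7)x − (650/3 - (1/3)x) = 5, so x' = 204.5.
Then Pb = 650/3 − (1/3)·204.5 = 148.5 and Ps = 870/7 + (1/7)·204.5 = 153.5.
ΔCS = ½(194 + 204.5)(152 − 148.5) = 697.375; ΔPS = ½(194 + 204.5)(153.5 − 152) = 298.875.
Government spending = 5 × 204.5 = 1022.5.
DWL = ½ × 5 × (204.5 − 194) = 26.25; fraction = 26.25 / 1022.5 = 21/818.

DWL / government spending = 21/818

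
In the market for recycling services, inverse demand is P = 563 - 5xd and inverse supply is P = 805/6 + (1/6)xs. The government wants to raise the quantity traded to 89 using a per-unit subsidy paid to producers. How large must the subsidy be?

Required subsidy s = 31 per unit

At x = 89, from the demand curve buyers pay Pb = 563 − 5·89 = 118; from the supply curve sellers need Ps = 805/6 + (1/6)·89 = 149.
The subsidy must fill the gap: s = Ps − Pb = 149 − 118 = 31.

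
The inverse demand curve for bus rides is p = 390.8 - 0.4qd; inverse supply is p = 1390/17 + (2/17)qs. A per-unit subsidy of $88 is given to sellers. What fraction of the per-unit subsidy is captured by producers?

Pre-subsidy: 390.8 - 0.4q = 1390/17 + (2/17)q gives q* = 597 and p* = 152.
With the subsidy, sellers receive ps = pb + 88 for each unit, where pb is the price buyers pay.
On the curves, pb = 390.8 - 0.4q and ps = 1390/17 + (2/17)q; the wedge ps − pb = 88 gives 1390/17 + (2/17)q − (390.8 - 0.4q) = 88, so q' = 767.
Then pb = 390.8 − 0.4·767 = 84 and ps = 1390/17 + (2/17)·767 = 172.
Buyers' price falls by p* − pb = 152 − 84 = 68; sellers' price rises by ps − p* = 172 − 152 = 20.
So producers capture 20/88 = 5/22 of each unit of subsidy.

Producer share = 5/22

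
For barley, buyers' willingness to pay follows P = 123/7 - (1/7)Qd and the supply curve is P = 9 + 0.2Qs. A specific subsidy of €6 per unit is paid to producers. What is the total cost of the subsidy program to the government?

Government cost = €255

Pre-subsidy: 123/7 - (1/7)Q = 9 + 0.2Q gives Q* = 25 and P* = 14.
With the subsidy, sellers receive Ps = Pb + 6 for each unit, where Pb is the price buyers pay.
On the curves, Pb = 123/7 - (1/7)Q and Ps = 9 + 0.2Q; the wedge Ps − Pb = 6 gives 9 + 0.2Q − (123/7 - (1/7)Q) = 6, so Q' = 42.5.
Then Pb = 123/7 − (1/7)·42.5 = 11.5 and Ps = 9 + 0.2·42.5 = 17.5.
Government outlay = subsidy × quantity = 6 × 42.5 = 255.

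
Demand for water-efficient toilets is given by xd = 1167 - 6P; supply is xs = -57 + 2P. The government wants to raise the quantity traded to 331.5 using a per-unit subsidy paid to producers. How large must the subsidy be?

At x = 331.5, invert demand for the buyer price: Pb = (1167 − 331.5)/6 = 139.25; invert supply for the seller price: Ps = (331.5 − (-57))/2 = 194.25.
The subsidy must fill the gap: s = Ps − Pb = 194.25 − 139.25 = 55.

Required subsidy s = 55 per unit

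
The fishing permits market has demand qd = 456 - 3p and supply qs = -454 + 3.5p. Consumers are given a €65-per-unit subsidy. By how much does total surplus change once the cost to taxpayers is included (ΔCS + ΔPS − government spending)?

Pre-subsidy: 456 - 3p = -454 + 3.5p gives p* = 140, q* = 36.
With the rebate, buyers effectively pay pb = ps − 65, where ps is the price sellers receive.
Demand in terms of ps becomes qd = 456 − 3(ps − 65) = 651 - 3ps. Setting this equal to supply: 651 - 3ps = -454 + 3.5ps, so ps = 170.
Buyers pay pb = 170 − 65 = 105; q' = -454 + 3.5·170 = 141.
ΔCS = ½(36 + 141)(140 − 105) = 3097.5; ΔPS = ½(36 + 141)(170 − 140) = 2655.
Government spending = 65 × 141 = 9165.
Net change = 3097.5 + 2655 − 9165 = -3412.5. The loss equals the DWL triangle ½·65·105.

Net change in total surplus = -€3412.5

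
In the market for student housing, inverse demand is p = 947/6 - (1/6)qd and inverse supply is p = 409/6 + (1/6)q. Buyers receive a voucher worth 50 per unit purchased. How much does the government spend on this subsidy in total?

Government cost = 20950

Pre-subsidy: 947/6 - (1/6)q = 409/6 + (1/6)q gives q* = 269 and p* = 113.
With the rebate, buyers effectively pay pb = ps − 50, where ps is the price sellers receive.
On the curves, pb = 947/6 - (1/6)q and ps = 409/6 + (1/6)q; the wedge ps − pb = 50 gives 409/6 + (1/6)q − (947/6 - (1/6)q) = 50, so q' = 419.
Then pb = 947/6 − (1/6)·419 = 88 and ps = 409/6 + (1/6)·419 = 138.
Government outlay = subsidy × quantity = 50 × 419 = 20950.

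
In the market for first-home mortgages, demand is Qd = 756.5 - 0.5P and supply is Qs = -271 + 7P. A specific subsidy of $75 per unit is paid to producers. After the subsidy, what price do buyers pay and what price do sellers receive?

Buyers pay $67; sellers receive $142

Pre-subsidy: 756.5 - 0.5P = -271 + 7P gives P* = 137, Q* = 688.
With the subsidy, sellers receive Ps = Pb + 75 for each unit, where Pb is the price buyers pay.
Supply in terms of Pb becomes Qs = -271 + 7(Pb + 75) = 254 + 7Pb. Setting this equal to demand: 756.5 - 0.5Pb = 254 + 7Pb, so Pb = 67.
Sellers receive Ps = 67 + 75 = 142; Q' = 756.5 − 0.5·67 = 723.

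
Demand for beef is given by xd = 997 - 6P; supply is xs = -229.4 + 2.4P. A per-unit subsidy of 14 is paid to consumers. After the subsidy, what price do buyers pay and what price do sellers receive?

Pre-subsidy: 997 - 6P = -229.4 + 2.4P gives P* = 146, x* = 121.
With the rebate, buyers effectively pay Pb = Ps − 14, where Ps is the price sellers receive.
Demand in terms of Ps becomes xd = 997 − 6(Ps − 14) = 1081 - 6Ps. Setting this equal to supply: 1081 - 6Ps = -229.4 + 2.4Ps, so Ps = 156.
Buyers pay Pb = 156 − 14 = 142; x' = -229.4 + 2.4·156 = 145.

Buyers pay 142; sellers receive 156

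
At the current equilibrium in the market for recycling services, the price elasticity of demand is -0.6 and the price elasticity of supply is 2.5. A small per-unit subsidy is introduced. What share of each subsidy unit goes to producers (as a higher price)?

Producer share = 6/31

For a small subsidy around the equilibrium, the benefit split depends on the relative slopes, which at a point are proportional to the elasticities.
Buyer share = εs/(εs + |εd|) = 2.5/(2.5 + 0.6) = 25/31; seller share = |εd|/(εs + |εd|) = 6/31.
So producers capture 6/31 of the subsidy.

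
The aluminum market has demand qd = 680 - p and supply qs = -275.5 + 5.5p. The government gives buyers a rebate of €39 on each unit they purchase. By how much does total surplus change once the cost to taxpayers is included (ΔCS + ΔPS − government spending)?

Pre-subsidy: 680 - p = -275.5 + 5.5p gives p* = 147, q* = 533.
With the rebate, buyers effectively pay pb = ps − 39, where ps is the price sellers receive.
Demand in terms of ps becomes qd = 680 − 1(ps − 39) = 719 - ps. Setting this equal to supply: 719 - ps = -275.5 + 5.5ps, so ps = 153.
Buyers pay pb = 153 − 39 = 114; q' = -275.5 + 5.5·153 = 566.
ΔCS = ½(533 + 566)(147 − 114) = 18133.5; ΔPS = ½(533 + 566)(153 − 147) = 3297.
Government spending = 39 × 566 = 22074.
Net change = 18133.5 + 3297 − 22074 = -643.5. The loss equals the DWL triangle ½·39·33.

Net change in total surplus = -€643.5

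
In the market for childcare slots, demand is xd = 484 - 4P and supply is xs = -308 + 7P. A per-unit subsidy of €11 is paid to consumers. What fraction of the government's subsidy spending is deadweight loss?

DWL / government spending = 0.0625

Pre-subsidy: 484 - 4P = -308 + 7P gives P* = 72, x* = 196.
With the rebate, buyers effectively pay Pb = Ps − 11, where Ps is the price sellers receive.
Demand in terms of Ps becomes xd = 484 − 4(Ps − 11) = 528 - 4Ps. Setting this equal to supply: 528 - 4Ps = -308 + 7Ps, so Ps = 76.
Buyers pay Pb = 76 − 11 = 65; x' = -308 + 7·76 = 224.
ΔCS = ½(196 + 224)(72 − 65) = 1470; ΔPS = ½(196 + 224)(76 − 72) = 840.
Government spending = 11 × 224 = 2464.
DWL = ½ × 11 × (224 − 196) = 154; fraction = 154 / 2464 = 0.0625.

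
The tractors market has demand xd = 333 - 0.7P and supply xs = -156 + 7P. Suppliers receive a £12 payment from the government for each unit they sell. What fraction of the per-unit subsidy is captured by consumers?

Consumer share = 10/11

Pre-subsidy: 333 - 0.7P = -156 + 7P gives P* = 4890/77, x* = 3174/11.
With the subsidy, sellers receive Ps = Pb + 12 for each unit, where Pb is the price buyers pay.
Supply in terms of Pb becomes xs = -156 + 7(Pb + 12) = -72 + 7Pb. Setting this equal to demand: 333 - 0.7Pb = -72 + 7Pb, so Pb = 4050/77.
Sellers receive Ps = 4050/77 + 12 = 4974/77; x' = 333 − 0.7·(4050/77) = 3258/11.
Buyers' price falls by P* − Pb = 4890/77 − 4050/77 = 120/11; sellers' price rises by Ps − P* = 4974/77 − 4890/77 = 12/11.
So consumers capture (120/11)/12 = 10/11 of each unit of subsidy.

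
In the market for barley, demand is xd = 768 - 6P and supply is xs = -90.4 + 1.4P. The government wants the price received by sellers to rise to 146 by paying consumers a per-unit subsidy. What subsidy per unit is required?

Required subsidy s = 37 per unit

At a seller price of 146, quantity supplied is -90.4 + 1.4·146 = 114.
Buyers absorb 114 only when they pay Pb with 768 − 6·Pb = 114, i.e. Pb = 109.
s = Ps − Pb = 146 − 109 = 37.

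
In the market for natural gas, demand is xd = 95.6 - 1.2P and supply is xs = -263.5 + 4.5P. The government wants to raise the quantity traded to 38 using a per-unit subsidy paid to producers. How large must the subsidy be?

At x = 38, invert demand for the buyer price: Pb = (95.6 − 38)/1.2 = 48; invert supply for the seller price: Ps = (38 − (-263.5))/4.5 = 67.
The subsidy must fill the gap: s = Ps − Pb = 67 − 48 = 19.

Required subsidy s = 19 per unit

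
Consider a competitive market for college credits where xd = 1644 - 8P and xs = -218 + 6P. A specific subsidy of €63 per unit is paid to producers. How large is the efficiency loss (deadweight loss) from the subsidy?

Deadweight loss = €6804

Pre-subsidy: 1644 - 8P = -218 + 6P gives P* = 133, x* = 580.
With the subsidy, sellers receive Ps = Pb + 63 for each unit, where Pb is the price buyers pay.
Supply in terms of Pb becomes xs = -218 + 6(Pb + 63) = 160 + 6Pb. Setting this equal to demand: 1644 - 8Pb = 160 + 6Pb, so Pb = 106.
Sellers receive Ps = 106 + 63 = 169; x' = 1644 − 8·106 = 796.
The subsidy expands output by 796 − 580 = 216 past the efficient level; on those units the gap between marginal cost and willingness to pay runs from 0 up to 63.
DWL = ½ × 63 × 216 = 6804.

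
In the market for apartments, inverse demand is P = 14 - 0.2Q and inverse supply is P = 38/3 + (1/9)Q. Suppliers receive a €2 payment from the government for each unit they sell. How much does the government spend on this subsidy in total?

Government cost = 150/7

Pre-subsidy: 14 - 0.2Q = 38/3 + (1/9)Q gives Q* = 30/7 and P* = 92/7.
With the subsidy, sellers receive Ps = Pb + 2 for each unit, where Pb is the price buyers pay.
On the curves, Pb = 14 - 0.2Q and Ps = 38/3 + (1/9)Q; the wedge Ps − Pb = 2 gives 38/3 + (1/9)Q − (14 - 0.2Q) = 2, so Q' = 75/7.
Then Pb = 14 − 0.2·(75/7) = 83/7 and Ps = 38/3 + (1/9)·(75/7) = 97/7.
Government outlay = subsidy × quantity = 2 × 75/7 = 150/7.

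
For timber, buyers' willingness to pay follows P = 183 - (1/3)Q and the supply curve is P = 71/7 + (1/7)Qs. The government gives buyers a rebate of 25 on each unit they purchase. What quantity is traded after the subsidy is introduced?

Pre-subsidy: 183 - (1/3)Q = 71/7 + (1/7)Q gives Q* = 363 and P* = 62.
With the rebate, buyers effectively pay Pb = Ps − 25, where Ps is the price sellers receive.
On the curves, Pb = 183 - (1/3)Q and Ps = 71/7 + (1/7)Q; the wedge Ps − Pb = 25 gives 71/7 + (1/7)Q − (183 - (1/3)Q) = 25, so Q' = 415.5.
Then Pb = 183 − (1/3)·415.5 = 44.5 and Ps = 71/7 + (1/7)·415.5 = 69.5.

Q' = 415.5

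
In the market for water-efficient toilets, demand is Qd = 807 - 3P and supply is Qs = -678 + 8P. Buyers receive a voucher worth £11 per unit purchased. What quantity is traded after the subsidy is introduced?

Q' = 426

Pre-subsidy: 807 - 3P = -678 + 8P gives P* = 135, Q* = 402.
With the rebate, buyers effectively pay Pb = Ps − 11, where Ps is the price sellers receive.
Demand in terms of Ps becomes Qd = 807 − 3(Ps − 11) = 840 - 3Ps. Setting this equal to supply: 840 - 3Ps = -678 + 8Ps, so Ps = 138.
Buyers pay Pb = 138 − 11 = 127; Q' = -678 + 8·138 = 426.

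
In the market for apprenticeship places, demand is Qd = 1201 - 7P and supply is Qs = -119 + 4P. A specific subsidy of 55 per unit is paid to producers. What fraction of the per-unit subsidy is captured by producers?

Pre-subsidy: 1201 - 7P = -119 + 4P gives P* = 120, Q* = 361.
With the subsidy, sellers receive Ps = Pb + 55 for each unit, where Pb is the price buyers pay.
Supply in terms of Pb becomes Qs = -119 + 4(Pb + 55) = 101 + 4Pb. Setting this equal to demand: 1201 - 7Pb = 101 + 4Pb, so Pb = 100.
Sellers receive Ps = 100 + 55 = 155; Q' = 1201 − 7·100 = 501.
Buyers' price falls by P* − Pb = 120 − 100 = 20; sellers' price rises by Ps − P* = 155 − 120 = 35.
So producers capture 35/55 = 7/11 of each unit of subsidy.

Producer share = 7/11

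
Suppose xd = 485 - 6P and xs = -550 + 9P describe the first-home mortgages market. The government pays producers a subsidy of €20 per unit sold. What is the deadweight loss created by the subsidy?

Deadweight loss = €720

Pre-subsidy: 485 - 6P = -550 + 9P gives P* = 69, x* = 71.
With the subsidy, sellers receive Ps = Pb + 20 for each unit, where Pb is the price buyers pay.
Supply in terms of Pb becomes xs = -550 + 9(Pb + 20) = -370 + 9Pb. Setting this equal to demand: 485 - 6Pb = -370 + 9Pb, so Pb = 57.
Sellers receive Ps = 57 + 20 = 77; x' = 485 − 6·57 = 143.
The subsidy expands output by 143 − 71 = 72 past the efficient level; on those units the gap between marginal cost and willingness to pay runs from 0 up to 20.
DWL = ½ × 20 × 72 = 720.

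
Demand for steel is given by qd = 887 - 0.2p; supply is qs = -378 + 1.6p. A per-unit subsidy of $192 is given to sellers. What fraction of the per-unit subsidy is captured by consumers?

Pre-subsidy: 887 - 0.2p = -378 + 1.6p gives p* = 6325/9, q* = 6718/9.
With the subsidy, sellers receive ps = pb + 192 for each unit, where pb is the price buyers pay.
Supply in terms of pb becomes qs = -378 + 1.6(pb + 192) = -70.8 + 1.6pb. Setting this equal to demand: 887 - 0.2pb = -70.8 + 1.6pb, so pb = 4789/9.
Sellers receive ps = 4789/9 + 192 = 6517/9; q' = 887 − 0.2·(4789/9) = 35126/45.
Buyers' price falls by p* − pb = 6325/9 − 4789/9 = 512/3; sellers' price rises by ps − p* = 6517/9 − 6325/9 = 64/3.
So consumers capture (512/3)/192 = 8/9 of each unit of subsidy.

Consumer share = 8/9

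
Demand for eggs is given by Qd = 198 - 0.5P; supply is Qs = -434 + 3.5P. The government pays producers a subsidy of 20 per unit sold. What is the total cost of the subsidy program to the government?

Pre-subsidy: 198 - 0.5P = -434 + 3.5P gives P* = 158, Q* = 119.
With the subsidy, sellers receive Ps = Pb + 20 for each unit, where Pb is the price buyers pay.
Supply in terms of Pb becomes Qs = -434 + 3.5(Pb + 20) = -364 + 3.5Pb. Setting this equal to demand: 198 - 0.5Pb = -364 + 3.5Pb, so Pb = 140.5.
Sellers receive Ps = 140.5 + 20 = 160.5; Q' = 198 − 0.5·140.5 = 127.75.
Government outlay = subsidy × quantity = 20 × 127.75 = 2555.

Government cost = 2555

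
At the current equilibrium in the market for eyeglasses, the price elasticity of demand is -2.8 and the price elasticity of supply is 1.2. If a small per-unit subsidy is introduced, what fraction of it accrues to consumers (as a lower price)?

For a small subsidy around the equilibrium, the benefit split depends on the relative slopes, which at a point are proportional to the elasticities.
Buyer share = εs/(εs + |εd|) = 1.2/(1.2 + 2.8) = 0.3; seller share = |εd|/(εs + |εd|) = 0.7.

Consumer share = 0.3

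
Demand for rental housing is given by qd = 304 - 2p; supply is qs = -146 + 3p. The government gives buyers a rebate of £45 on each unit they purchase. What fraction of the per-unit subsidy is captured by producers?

Producer share = 0.4

Pre-subsidy: 304 - 2p = -146 + 3p gives p* = 90, q* = 124.
With the rebate, buyers effectively pay pb = ps − 45, where ps is the price sellers receive.
Demand in terms of ps becomes qd = 304 − 2(ps − 45) = 394 - 2ps. Setting this equal to supply: 394 - 2ps = -146 + 3ps, so ps = 108.
Buyers pay pb = 108 − 45 = 63; q' = -146 + 3·108 = 178.
Buyers' price falls by p* − pb = 90 − 63 = 27; sellers' price rises by ps − p* = 108 − 90 = 18.
So producers capture 18/45 = 0.4 of each unit of subsidy.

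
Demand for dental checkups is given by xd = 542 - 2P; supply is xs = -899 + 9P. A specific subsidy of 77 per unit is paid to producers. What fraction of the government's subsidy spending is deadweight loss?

DWL / government spending = 9/58

Pre-subsidy: 542 - 2P = -899 + 9P gives P* = 131, x* = 280.
With the subsidy, sellers receive Ps = Pb + 77 for each unit, where Pb is the price buyers pay.
Supply in terms of Pb becomes xs = -899 + 9(Pb + 77) = -206 + 9Pb. Setting this equal to demand: 542 - 2Pb = -206 + 9Pb, so Pb = 68.
Sellers receive Ps = 68 + 77 = 145; x' = 542 − 2·68 = 406.
ΔCS = ½(280 + 406)(131 − 68) = 21609; ΔPS = ½(280 + 406)(145 − 131) = 4802.
Government spending = 77 × 406 = 31262.
DWL = ½ × 77 × (406 − 280) = 4851; fraction = 4851 / 31262 = 9/58.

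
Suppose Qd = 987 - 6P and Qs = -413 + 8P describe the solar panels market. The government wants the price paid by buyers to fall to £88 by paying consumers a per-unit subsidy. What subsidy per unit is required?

At a buyer price of 88, quantity demanded is 987 − 6·88 = 459.
Sellers supply 459 only when they receive Ps with -413 + 8·Ps = 459, i.e. Ps = 109.
s = Ps − Pb = 109 − 88 = 21.

Required subsidy s = £21 per unit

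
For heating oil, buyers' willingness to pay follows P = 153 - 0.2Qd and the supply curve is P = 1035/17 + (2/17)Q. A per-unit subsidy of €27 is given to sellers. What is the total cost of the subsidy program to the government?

Government cost = €10125

Pre-subsidy: 153 - 0.2Q = 1035/17 + (2/17)Q gives Q* = 290 and P* = 95.
With the subsidy, sellers receive Ps = Pb + 27 for each unit, where Pb is the price buyers pay.
On the curves, Pb = 153 - 0.2Q and Ps = 1035/17 + (2/17)Q; the wedge Ps − Pb = 27 gives 1035/17 + (2/17)Q − (153 - 0.2Q) = 27, so Q' = 375.
Then Pb = 153 − 0.2·375 = 78 and Ps = 1035/17 + (2/17)·375 = 105.
Government outlay = subsidy × quantity = 27 × 375 = 10125.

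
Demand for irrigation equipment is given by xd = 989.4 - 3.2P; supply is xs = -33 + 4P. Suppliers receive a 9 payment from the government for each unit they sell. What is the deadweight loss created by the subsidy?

Deadweight loss = 72

Pre-subsidy: 989.4 - 3.2P = -33 + 4P gives P* = 142, x* = 535.
With the subsidy, sellers receive Ps = Pb + 9 for each unit, where Pb is the price buyers pay.
Supply in terms of Pb becomes xs = -33 + 4(Pb + 9) = 3 + 4Pb. Setting this equal to demand: 989.4 - 3.2Pb = 3 + 4Pb, so Pb = 137.
Sellers receive Ps = 137 + 9 = 146; x' = 989.4 − 3.2·137 = 551.
The subsidy expands output by 551 − 535 = 16 past the efficient level; on those units the gap between marginal cost and willingness to pay runs from 0 up to 9.
DWL = ½ × 9 × 16 = 72.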